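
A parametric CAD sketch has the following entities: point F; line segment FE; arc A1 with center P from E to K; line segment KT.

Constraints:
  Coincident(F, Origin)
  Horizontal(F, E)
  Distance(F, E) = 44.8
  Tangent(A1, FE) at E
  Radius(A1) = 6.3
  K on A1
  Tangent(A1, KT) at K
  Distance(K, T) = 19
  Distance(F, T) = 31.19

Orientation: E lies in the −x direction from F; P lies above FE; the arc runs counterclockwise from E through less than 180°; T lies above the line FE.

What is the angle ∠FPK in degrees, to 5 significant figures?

36.160°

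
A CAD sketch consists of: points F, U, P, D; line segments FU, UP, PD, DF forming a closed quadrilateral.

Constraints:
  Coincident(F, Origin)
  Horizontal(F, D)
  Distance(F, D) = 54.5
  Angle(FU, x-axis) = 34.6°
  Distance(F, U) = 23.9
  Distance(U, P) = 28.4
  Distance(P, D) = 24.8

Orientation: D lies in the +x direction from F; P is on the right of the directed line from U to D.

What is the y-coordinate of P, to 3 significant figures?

-11.7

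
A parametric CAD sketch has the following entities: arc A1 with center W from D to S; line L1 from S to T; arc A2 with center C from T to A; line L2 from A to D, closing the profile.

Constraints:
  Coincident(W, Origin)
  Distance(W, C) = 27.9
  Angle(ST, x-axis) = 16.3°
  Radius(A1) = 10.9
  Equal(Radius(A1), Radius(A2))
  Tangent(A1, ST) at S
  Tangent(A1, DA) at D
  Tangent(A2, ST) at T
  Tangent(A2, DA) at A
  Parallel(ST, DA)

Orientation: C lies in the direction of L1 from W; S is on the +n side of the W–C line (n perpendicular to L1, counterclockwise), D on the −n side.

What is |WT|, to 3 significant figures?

30.0

The slot axis is L1's direction at 16.3°, so u = (cos 16.3°, sin 16.3°) = (0.960, 0.281) and n = (−sin 16.3°, cos 16.3°) = (-0.281, 0.960). W is at the origin and C lies 27.9 along u from W, so C = 27.9·u = (26.8, 7.83). Tangency of A1 to both parallel lines with radius 10.9 puts S and D at W ± 10.9·n: S = (-3.06, 10.5), D = (3.06, -10.5). Equal radii place T and A the same way about C: T = C + 10.9·n = (23.7, 18.3), A = C − 10.9·n = (29.8, -2.63). Then |WT| = |T − W| = 30.0.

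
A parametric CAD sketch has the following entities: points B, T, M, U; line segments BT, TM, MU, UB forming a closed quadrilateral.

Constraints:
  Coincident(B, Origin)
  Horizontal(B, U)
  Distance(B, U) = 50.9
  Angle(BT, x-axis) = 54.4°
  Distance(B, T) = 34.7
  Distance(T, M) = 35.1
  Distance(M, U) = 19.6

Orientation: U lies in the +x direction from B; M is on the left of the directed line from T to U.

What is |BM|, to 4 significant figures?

57.50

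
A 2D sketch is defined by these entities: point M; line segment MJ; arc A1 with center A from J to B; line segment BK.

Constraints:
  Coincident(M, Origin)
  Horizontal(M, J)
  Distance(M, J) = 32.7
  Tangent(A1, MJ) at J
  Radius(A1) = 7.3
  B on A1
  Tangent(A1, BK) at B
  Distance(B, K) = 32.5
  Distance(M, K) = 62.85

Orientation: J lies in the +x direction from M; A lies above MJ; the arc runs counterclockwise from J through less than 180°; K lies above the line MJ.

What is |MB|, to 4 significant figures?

39.54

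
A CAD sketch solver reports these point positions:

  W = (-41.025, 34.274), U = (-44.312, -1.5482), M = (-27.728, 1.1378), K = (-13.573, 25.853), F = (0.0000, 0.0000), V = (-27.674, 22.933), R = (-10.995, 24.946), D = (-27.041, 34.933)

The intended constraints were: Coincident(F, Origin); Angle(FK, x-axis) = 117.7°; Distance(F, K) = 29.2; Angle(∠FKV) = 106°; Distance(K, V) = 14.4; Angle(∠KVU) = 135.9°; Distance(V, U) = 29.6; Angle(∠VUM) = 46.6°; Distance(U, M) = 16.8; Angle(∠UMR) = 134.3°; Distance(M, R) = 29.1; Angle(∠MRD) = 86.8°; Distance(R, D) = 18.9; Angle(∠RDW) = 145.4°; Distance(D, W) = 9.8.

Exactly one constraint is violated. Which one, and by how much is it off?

Distance(D, W) = 9.8 — off by 4.20.

F = (0.00, 0.00) ✓; FK at 117.7° ✓; |FK| = 29.20 ✓; ∠FKV = 106.0° ✓; |KV| = 14.40 ✓; ∠KVU = 135.9° ✓; |VU| = 29.60 ✓; ∠VUM = 46.60° ✓; |UM| = 16.80 ✓; ∠UMR = 134.3° ✓; |MR| = 29.10 ✓; ∠MRD = 86.80° ✓; |RD| = 18.90 ✓; ∠RDW = 145.4° ✓; |DW| = 14.00 ✗.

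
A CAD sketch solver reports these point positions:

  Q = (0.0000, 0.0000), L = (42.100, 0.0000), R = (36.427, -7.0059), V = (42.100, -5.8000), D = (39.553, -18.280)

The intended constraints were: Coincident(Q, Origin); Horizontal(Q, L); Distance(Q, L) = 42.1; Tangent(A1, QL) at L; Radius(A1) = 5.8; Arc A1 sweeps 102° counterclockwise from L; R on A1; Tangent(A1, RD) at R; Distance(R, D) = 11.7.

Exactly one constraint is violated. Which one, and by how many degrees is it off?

Tangent(A1, RD) at R — off by 3.50°.

Q = (0.00, 0.00) ✓; Q.y = 0.00, L.y = 0.00 ✓; |QL| = 42.10 ✓; ∠(VL, LQ) = 90.00° ✓; |VL| = 5.800 ✓; bearing(V→R) − bearing(V→L) = 102.0° ✓; |VR| = 5.800 ✓; ∠(VR, RD) = 86.50° ✗; |RD| = 11.70 ✓.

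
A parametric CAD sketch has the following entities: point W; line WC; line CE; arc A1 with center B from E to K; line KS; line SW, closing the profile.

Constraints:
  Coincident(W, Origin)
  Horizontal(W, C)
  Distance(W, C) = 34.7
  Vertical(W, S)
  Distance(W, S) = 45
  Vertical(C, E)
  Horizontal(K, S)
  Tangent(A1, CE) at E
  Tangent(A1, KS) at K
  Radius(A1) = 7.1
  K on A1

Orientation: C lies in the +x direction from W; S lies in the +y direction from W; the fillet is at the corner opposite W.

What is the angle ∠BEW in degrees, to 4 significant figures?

47.52°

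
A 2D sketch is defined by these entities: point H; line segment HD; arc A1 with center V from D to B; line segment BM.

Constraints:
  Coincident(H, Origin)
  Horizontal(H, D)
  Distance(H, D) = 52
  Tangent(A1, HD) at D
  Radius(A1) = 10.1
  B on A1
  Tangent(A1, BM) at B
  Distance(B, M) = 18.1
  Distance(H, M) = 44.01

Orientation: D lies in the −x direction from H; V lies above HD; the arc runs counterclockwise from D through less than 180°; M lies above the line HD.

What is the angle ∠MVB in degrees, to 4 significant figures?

60.84°

Checks: |VB| = 10.10 ✓; ∠(VB, BM) = 90.00° ✓; |BM| = 18.10 ✓; |HM| = 44.01 ✓.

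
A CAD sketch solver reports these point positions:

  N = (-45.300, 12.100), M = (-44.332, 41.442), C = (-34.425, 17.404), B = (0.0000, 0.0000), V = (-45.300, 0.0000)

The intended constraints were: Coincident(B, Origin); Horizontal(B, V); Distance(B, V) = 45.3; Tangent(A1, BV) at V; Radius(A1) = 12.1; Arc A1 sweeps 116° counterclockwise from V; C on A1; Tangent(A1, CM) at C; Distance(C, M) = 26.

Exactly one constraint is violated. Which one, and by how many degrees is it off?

Tangent(A1, CM) at C — off by 3.60°.

B = (0.00, 0.00) ✓; B.y = 0.00, V.y = 0.00 ✓; |BV| = 45.30 ✓; ∠(NV, VB) = 90.00° ✓; |NV| = 12.10 ✓; bearing(N→C) − bearing(N→V) = 116.0° ✓; |NC| = 12.10 ✓; ∠(NC, CM) = 93.60° ✗; |CM| = 26.00 ✓.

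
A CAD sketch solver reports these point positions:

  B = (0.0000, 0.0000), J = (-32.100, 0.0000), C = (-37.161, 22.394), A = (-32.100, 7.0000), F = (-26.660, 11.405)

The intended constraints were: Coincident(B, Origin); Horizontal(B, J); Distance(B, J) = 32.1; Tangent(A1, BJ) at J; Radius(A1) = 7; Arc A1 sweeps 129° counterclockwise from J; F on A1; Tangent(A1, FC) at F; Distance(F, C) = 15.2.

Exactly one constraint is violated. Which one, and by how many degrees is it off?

Tangent(A1, FC) at F — off by 4.70°.

B = (0.00, 0.00) ✓; B.y = 0.00, J.y = 0.00 ✓; |BJ| = 32.10 ✓; ∠(AJ, JB) = 90.00° ✓; |AJ| = 7.000 ✓; bearing(A→F) − bearing(A→J) = 129.0° ✓; |AF| = 7.000 ✓; ∠(AF, FC) = 85.30° ✗; |FC| = 15.20 ✓.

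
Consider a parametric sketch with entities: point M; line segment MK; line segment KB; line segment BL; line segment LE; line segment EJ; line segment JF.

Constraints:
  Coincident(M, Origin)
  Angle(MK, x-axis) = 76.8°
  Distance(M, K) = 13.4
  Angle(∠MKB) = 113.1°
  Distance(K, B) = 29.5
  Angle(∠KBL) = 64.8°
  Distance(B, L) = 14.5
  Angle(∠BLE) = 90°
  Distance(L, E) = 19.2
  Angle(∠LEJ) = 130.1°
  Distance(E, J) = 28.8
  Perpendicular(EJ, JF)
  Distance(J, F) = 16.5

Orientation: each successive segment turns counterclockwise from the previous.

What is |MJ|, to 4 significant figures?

35.42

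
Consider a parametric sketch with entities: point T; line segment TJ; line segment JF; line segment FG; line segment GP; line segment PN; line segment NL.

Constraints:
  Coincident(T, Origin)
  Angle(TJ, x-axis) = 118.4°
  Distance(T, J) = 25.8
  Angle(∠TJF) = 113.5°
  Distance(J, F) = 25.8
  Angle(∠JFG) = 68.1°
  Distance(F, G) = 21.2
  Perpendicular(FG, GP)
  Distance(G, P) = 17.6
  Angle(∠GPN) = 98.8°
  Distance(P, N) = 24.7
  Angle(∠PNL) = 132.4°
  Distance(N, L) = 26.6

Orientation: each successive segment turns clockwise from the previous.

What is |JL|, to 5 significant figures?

38.680

T is at the origin; TJ runs at 118.4° with length 25.8, so J = (-12.271, 22.695). ∠TJF = 113.5° gives JF at 51.900° from the x-axis; with |JF| = 25.8, F = (3.6484, 42.998). ∠JFG = 68.1° gives FG at -60.000° from the x-axis; with |FG| = 21.2, G = (14.248, 24.638). FG is perpendicular to GP, so GP runs at -150.00°; with |GP| = 17.6, P = (-0.99363, 15.838). ∠GPN = 98.8° gives PN at 128.80° from the x-axis; with |PN| = 24.7, N = (-16.471, 35.088). ∠PNL = 132.4° gives NL at 81.200° from the x-axis; with |NL| = 26.6, L = (-12.401, 61.375). Then |JL| = |L − J| = 38.680.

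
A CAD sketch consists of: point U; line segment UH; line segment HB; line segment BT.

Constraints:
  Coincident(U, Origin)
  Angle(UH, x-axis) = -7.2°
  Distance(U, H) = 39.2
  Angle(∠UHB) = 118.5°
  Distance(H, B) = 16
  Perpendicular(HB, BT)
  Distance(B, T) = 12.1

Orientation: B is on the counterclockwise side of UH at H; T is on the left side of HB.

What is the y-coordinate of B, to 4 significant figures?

8.080

U is at the origin; UH runs at -7.2° with length 39.2, so H = 39.2·(cos -7.2°, sin -7.2°) = (38.89, -4.913). ∠UHB = 118.5°, so HB runs at -7.2° + (180° − 118.5°) = 54.30° from the x-axis; with |HB| = 16.0, B = H + 16.0·(cos 54.30°, sin 54.30°) = (48.23, 8.080). So B.y = 8.080.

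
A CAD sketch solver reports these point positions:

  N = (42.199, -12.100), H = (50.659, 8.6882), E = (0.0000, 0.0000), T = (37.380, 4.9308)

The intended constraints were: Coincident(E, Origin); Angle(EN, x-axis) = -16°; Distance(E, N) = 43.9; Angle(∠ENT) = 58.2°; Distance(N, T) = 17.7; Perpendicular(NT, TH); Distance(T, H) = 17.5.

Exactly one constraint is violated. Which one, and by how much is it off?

Distance(T, H) = 17.5 — off by 3.70.

E = (0.00, 0.00) ✓; EN at -16.00° ✓; |EN| = 43.90 ✓; ∠ENT = 58.20° ✓; |NT| = 17.70 ✓; ∠(NT, TH) = 90.00° ✓; |TH| = 13.80 ✗.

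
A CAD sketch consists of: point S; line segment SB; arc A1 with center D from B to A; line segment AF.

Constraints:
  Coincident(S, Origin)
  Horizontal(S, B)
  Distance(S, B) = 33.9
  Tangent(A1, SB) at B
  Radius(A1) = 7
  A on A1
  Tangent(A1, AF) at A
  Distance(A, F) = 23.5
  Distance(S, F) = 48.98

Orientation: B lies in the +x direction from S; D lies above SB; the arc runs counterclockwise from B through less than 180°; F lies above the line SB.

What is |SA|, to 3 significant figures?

41.6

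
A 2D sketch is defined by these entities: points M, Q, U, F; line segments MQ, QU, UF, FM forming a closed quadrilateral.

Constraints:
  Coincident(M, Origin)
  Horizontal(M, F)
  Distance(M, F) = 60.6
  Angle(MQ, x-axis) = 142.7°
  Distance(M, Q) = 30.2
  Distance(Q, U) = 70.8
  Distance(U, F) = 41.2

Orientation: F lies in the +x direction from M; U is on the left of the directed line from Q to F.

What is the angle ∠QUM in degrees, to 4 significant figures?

24.65°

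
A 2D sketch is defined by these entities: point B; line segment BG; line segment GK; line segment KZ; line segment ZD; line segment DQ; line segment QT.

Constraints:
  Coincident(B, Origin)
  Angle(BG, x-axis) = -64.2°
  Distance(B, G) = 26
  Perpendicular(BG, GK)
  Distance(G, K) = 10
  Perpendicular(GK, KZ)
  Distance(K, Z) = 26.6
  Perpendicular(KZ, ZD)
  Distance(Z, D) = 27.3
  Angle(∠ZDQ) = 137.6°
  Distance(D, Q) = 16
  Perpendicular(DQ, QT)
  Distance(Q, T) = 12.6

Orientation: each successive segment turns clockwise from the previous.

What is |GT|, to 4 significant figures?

21.62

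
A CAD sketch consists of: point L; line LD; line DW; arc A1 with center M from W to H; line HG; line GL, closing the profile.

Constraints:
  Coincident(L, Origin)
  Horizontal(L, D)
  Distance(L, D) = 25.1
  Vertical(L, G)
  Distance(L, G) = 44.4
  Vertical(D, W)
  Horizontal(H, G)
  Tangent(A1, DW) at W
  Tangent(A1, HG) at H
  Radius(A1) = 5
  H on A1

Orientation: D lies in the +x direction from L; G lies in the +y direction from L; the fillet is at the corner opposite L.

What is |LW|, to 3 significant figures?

46.7

The virtual corner opposite L is at (25.1, 44.4). The tangent condition forces MW to be normal to DW and since A1 is tangent to HG there, MH ⟂ HG, with radius 5.0, so the center M sits 5.0 in from both sides at M = (20.1, 39.4). That places the tangent points at W = (25.1, 39.4) on DW and H = (20.1, 44.4) on HG. Then |LW| = |W − L| = 46.7.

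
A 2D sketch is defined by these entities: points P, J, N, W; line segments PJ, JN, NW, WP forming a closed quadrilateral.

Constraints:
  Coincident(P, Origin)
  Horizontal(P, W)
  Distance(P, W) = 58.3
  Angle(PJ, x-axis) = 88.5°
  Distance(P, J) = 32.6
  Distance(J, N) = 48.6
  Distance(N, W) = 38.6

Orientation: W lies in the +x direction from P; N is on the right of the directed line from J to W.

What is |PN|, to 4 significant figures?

24.29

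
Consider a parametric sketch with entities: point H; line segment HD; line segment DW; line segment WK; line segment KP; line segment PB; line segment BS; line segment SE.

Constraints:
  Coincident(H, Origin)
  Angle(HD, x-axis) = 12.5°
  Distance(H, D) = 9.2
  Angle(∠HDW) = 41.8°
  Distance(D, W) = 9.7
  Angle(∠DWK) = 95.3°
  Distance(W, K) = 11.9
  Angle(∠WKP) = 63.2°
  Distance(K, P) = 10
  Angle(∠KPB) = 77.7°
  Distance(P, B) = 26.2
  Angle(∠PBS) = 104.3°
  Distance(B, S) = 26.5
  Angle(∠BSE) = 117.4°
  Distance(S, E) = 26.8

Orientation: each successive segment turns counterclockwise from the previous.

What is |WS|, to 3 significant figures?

31.7

∠KPB = 77.7° gives PB at 94.5° from the x-axis; with |PB| = 26.2, B = (1.62, 21.7). ∠PBS = 104.3° gives BS at 170° from the x-axis; with |BS| = 26.5, S = (-24.5, 26.2). Then |WS| = |S − W| = 31.7.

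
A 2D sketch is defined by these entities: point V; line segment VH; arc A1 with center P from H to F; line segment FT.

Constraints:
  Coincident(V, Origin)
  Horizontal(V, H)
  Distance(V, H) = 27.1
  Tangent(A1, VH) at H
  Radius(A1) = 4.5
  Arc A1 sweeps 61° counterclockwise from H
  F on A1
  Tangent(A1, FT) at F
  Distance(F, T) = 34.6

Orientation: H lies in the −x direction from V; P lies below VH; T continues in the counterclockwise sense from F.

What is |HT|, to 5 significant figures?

38.605

On A1, H sits at bearing 90° from P; a 61° counterclockwise sweep puts F at bearing 151°, so F = P + 4.5·(cos 151°, sin 151°) = (-31.036, -2.3184). A1 meets FT tangentially, so PF is at right angles to FT, so FT runs along (−sin 151°, cos 151°); with |FT| = 34.6, T = (-47.810, -32.580). Then |HT| = |T − H| = 38.605.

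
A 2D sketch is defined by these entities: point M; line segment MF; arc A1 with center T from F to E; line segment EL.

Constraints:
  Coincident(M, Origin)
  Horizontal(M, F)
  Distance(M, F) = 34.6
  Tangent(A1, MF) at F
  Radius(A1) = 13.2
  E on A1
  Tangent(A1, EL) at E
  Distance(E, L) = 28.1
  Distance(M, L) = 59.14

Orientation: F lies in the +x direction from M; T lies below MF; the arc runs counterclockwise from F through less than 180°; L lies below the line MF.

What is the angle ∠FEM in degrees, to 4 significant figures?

76.59°

M is at the origin; MF is horizontal with |MF| = 34.6 and F on the +x side, so F = (34.60, 0.000). A1 meets MF tangentially, so TF is at right angles to MF, so T = F + (0, -13.2) = (34.60, -13.20). Since TE ⟂ EL (tangency), |TL| = √(13.2² + 28.1²) = 31.05 regardless of where E sits on A1. So L lies on both circle(M, 59.14) and circle(T, 31.05); the below-MF intersection is L = (39.71, -43.82). E is the foot of the tangent from L: E = (23.74, -20.70).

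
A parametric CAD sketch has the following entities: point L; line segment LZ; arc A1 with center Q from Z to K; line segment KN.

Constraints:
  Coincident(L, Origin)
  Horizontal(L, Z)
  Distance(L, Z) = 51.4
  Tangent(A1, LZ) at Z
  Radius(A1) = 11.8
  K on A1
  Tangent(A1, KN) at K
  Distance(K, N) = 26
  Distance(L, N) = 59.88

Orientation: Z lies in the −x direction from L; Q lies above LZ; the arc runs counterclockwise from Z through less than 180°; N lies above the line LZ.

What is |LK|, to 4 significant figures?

42.25

Checks: |QK| = 11.80 ✓; ∠(QK, KN) = 90.00° ✓; |KN| = 26.00 ✓; |LN| = 59.88 ✓.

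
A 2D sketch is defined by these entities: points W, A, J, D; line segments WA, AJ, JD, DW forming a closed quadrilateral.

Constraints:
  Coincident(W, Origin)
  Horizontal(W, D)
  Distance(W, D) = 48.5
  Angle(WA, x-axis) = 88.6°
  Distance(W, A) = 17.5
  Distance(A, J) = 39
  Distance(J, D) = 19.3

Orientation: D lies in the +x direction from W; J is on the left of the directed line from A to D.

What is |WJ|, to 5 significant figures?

42.947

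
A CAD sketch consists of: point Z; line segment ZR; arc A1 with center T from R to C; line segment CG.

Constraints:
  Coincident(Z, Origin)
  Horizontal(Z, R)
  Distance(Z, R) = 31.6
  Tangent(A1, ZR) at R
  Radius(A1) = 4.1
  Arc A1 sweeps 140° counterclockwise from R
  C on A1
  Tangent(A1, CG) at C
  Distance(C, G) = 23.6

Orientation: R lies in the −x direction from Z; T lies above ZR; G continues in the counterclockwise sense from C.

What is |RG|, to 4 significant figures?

27.22

On A1, R sits at bearing -90° from T; a 140° counterclockwise sweep puts C at bearing 50°, so C = T + 4.1·(cos 50°, sin 50°) = (-28.96, 7.241). A1 meets CG tangentially, so TC is at right angles to CG, so CG runs along (−sin 50°, cos 50°); with |CG| = 23.6, G = (-47.04, 22.41). Then |RG| = |G − R| = 27.22.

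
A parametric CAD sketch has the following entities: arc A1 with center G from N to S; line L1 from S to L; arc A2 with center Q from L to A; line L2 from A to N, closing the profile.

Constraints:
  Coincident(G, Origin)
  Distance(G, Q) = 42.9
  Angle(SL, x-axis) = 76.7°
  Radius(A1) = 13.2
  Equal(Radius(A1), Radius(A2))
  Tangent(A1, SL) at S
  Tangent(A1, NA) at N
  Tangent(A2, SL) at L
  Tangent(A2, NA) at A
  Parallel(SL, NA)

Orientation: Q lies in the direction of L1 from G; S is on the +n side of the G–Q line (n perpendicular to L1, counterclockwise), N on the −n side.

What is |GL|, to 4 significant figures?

44.88

The slot axis is L1's direction at 76.7°, so u = (cos 76.7°, sin 76.7°) = (0.2300, 0.9732) and n = (−sin 76.7°, cos 76.7°) = (-0.9732, 0.2300). G is at the origin and Q lies 42.9 along u from G, so Q = 42.9·u = (9.869, 41.75). Tangency of A1 to both parallel lines with radius 13.2 puts S and N at G ± 13.2·n: S = (-12.85, 3.037), N = (12.85, -3.037). Equal radii place L and A the same way about Q: L = Q + 13.2·n = (-2.977, 44.79), A = Q − 13.2·n = (22.72, 38.71). Then |GL| = |L − G| = 44.88.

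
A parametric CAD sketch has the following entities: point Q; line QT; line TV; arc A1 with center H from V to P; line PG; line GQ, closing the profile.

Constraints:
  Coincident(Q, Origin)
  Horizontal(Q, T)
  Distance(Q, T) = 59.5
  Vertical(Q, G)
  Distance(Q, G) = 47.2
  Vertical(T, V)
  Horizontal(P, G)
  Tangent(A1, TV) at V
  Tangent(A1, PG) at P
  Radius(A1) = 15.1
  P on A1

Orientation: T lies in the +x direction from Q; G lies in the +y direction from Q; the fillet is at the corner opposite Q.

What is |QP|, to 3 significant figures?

64.8

Q is at the origin; Q and T share the same y with |QT| = 59.5 and T on the +x side, so T = (59.5, 0.00). QG is vertical with |QG| = 47.2 and G on the +y side, so G = (0.00, 47.2). The virtual corner opposite Q is at (59.5, 47.2). Since A1 is tangent to TV there, HV ⟂ TV and tangency of A1 to PG means the radius HP is perpendicular to PG, with radius 15.1, so the center H sits 15.1 in from both sides at H = (44.4, 32.1). That places the tangent points at V = (59.5, 32.1) on TV and P = (44.4, 47.2) on PG. Then |QP| = |P − Q| = 64.8.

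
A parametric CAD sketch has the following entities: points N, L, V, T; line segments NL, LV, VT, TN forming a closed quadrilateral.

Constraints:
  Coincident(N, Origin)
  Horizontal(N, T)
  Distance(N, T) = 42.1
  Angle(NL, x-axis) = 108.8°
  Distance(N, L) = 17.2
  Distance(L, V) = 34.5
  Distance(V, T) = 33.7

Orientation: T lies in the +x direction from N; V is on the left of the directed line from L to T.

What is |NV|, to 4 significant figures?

39.65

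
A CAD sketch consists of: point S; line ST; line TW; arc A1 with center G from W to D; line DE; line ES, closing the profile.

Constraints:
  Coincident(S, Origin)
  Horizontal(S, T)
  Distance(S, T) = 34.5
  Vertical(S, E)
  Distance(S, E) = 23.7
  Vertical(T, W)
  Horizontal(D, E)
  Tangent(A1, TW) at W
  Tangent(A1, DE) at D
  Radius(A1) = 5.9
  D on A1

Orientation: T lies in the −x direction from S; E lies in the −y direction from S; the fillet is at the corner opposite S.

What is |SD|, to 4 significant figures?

37.14

S is at the origin; S and T share the same y with |ST| = 34.5 and T on the −x side, so T = (-34.50, 0.000). SE is vertical with |SE| = 23.7 and E on the −y side, so E = (0.000, -23.70). The virtual corner opposite S is at (-34.50, -23.70). Since A1 is tangent to TW there, GW ⟂ TW and the tangent condition forces GD to be normal to DE, with radius 5.9, so the center G sits 5.9 in from both sides at G = (-28.60, -17.80). That places the tangent points at W = (-34.50, -17.80) on TW and D = (-28.60, -23.70) on DE. Then |SD| = |D − S| = 37.14.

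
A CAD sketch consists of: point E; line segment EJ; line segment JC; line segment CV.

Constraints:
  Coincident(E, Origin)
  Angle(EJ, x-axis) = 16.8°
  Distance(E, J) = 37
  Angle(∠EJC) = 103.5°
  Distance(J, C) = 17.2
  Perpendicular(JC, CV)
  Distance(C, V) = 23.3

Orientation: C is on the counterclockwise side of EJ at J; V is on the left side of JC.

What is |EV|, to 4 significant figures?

28.78

E is at the origin; EJ runs at 16.8° with length 37.0, so J = 37.0·(cos 16.8°, sin 16.8°) = (35.42, 10.69). ∠EJC = 103.5°, so JC runs at 16.8° + (180° − 103.5°) = 93.30° from the x-axis; with |JC| = 17.2, C = J + 17.2·(cos 93.30°, sin 93.30°) = (34.43, 27.87). JC is perpendicular to CV; with |CV| = 23.3 on the left of JC, V = C + 23.3·(-0.9983, -0.05756) = (11.17, 26.52). Then |EV| = |V − E| = 28.78.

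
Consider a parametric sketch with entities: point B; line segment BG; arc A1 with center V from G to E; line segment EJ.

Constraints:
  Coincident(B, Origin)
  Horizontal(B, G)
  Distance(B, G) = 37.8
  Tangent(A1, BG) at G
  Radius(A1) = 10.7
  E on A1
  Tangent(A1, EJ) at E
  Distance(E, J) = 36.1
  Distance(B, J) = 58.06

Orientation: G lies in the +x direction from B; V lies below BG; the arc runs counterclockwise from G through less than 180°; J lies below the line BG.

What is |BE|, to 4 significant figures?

29.88

Checks: |VE| = 10.70 ✓; ∠(VE, EJ) = 90.00° ✓; |EJ| = 36.10 ✓; |BJ| = 58.06 ✓.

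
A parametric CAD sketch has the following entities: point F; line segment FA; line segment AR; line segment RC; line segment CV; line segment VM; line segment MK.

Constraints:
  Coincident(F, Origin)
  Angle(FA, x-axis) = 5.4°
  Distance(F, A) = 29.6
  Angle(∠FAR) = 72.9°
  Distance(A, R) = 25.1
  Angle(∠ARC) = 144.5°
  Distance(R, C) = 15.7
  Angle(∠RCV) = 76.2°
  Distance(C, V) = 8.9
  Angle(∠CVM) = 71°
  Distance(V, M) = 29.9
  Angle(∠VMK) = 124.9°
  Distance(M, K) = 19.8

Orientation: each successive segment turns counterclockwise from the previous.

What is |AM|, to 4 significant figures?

23.84

F is at the origin; FA runs at 5.4° with length 29.6, so A = (29.47, 2.786). ∠FAR = 72.9° gives AR at 112.5° from the x-axis; with |AR| = 25.1, R = (19.86, 25.97). ∠ARC = 144.5° gives RC at 148.0° from the x-axis; with |RC| = 15.7, C = (6.549, 34.29). ∠RCV = 76.2° gives CV at -108.2° from the x-axis; with |CV| = 8.9, V = (3.769, 25.84). ∠CVM = 71.0° gives VM at 0.8000° from the x-axis; with |VM| = 29.9, M = (33.67, 26.26). Then |AM| = |M − A| = 23.84.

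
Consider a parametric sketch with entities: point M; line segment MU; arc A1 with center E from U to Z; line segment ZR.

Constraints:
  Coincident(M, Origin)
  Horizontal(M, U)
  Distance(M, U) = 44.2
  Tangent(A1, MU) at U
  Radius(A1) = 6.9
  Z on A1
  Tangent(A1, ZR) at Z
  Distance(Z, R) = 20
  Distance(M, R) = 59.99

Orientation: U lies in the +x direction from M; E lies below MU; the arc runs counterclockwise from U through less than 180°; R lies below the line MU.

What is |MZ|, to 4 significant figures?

41.32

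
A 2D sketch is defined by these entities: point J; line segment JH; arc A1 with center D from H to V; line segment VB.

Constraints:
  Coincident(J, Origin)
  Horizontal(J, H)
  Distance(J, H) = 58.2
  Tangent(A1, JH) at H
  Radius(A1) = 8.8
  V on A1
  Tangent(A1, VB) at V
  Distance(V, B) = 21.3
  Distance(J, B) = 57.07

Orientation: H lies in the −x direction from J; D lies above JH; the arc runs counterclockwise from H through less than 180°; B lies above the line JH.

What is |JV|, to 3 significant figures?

50.1

Checks: |DV| = 8.800 ✓; ∠(DV, VB) = 90.00° ✓; |VB| = 21.30 ✓; |JB| = 57.07 ✓.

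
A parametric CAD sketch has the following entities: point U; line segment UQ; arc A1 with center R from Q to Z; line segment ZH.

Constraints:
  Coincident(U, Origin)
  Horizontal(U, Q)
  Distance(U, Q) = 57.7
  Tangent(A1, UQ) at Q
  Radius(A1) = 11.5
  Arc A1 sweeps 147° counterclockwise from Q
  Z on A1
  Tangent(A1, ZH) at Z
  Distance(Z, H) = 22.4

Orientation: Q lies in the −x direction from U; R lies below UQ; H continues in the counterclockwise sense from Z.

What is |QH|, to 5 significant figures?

35.619

U is at the origin; UQ is horizontal with |UQ| = 57.7 and Q on the −x side, so Q = (-57.700, 0.0000). The tangent condition forces RQ to be normal to UQ, so R = Q + (0, -11.5) = (-57.700, -11.500). On A1, Q sits at bearing 90° from R; a 147° counterclockwise sweep puts Z at bearing 237°, so Z = R + 11.5·(cos 237°, sin 237°) = (-63.963, -21.145). Since A1 is tangent to ZH there, RZ ⟂ ZH, so ZH runs along (−sin 237°, cos 237°); with |ZH| = 22.4, H = (-45.177, -33.345). Then |QH| = |H − Q| = 35.619.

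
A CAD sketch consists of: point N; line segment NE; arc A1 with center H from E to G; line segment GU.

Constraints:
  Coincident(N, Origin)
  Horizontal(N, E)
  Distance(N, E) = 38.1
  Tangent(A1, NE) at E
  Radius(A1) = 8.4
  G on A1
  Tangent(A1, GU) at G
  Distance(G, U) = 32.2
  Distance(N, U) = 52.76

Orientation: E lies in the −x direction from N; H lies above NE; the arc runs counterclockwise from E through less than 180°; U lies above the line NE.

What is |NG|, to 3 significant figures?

31.1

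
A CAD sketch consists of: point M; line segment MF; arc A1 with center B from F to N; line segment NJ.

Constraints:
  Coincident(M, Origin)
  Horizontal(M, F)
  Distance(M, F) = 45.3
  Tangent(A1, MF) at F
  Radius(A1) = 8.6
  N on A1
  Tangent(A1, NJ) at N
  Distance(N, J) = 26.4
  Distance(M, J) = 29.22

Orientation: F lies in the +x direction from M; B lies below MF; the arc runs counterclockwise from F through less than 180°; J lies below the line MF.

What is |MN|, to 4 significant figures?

39.36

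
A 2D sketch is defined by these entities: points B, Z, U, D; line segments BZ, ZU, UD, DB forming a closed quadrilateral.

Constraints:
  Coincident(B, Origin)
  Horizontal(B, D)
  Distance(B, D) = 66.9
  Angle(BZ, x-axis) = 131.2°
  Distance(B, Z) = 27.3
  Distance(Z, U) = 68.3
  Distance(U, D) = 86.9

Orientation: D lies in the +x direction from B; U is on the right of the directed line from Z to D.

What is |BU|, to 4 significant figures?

47.19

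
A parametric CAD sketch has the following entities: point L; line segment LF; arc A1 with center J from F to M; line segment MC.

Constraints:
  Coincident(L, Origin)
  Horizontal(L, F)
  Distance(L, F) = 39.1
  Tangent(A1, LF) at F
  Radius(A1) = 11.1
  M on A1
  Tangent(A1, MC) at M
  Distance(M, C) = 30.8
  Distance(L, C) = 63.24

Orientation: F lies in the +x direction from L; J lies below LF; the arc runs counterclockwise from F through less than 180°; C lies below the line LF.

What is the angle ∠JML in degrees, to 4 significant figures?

117.5°

L is at the origin; L and F share the same y with |LF| = 39.1 and F on the +x side, so F = (39.10, 0.000). The tangent condition forces JF to be normal to LF, so J = F + (0, -11.1) = (39.10, -11.10). Since JM ⟂ MC (tangency), |JC| = √(11.1² + 30.8²) = 32.74 regardless of where M sits on A1. So C lies on both circle(L, 63.24) and circle(J, 32.74); the below-LF intersection is C = (46.35, -43.03). M is the foot of the tangent from C: M = (29.75, -17.08).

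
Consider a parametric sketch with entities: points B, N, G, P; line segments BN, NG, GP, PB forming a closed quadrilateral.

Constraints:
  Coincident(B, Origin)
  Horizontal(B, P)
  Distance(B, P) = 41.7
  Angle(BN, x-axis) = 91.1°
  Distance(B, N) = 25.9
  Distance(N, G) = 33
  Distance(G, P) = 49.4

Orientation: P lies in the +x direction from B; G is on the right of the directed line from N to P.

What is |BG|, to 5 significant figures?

9.6956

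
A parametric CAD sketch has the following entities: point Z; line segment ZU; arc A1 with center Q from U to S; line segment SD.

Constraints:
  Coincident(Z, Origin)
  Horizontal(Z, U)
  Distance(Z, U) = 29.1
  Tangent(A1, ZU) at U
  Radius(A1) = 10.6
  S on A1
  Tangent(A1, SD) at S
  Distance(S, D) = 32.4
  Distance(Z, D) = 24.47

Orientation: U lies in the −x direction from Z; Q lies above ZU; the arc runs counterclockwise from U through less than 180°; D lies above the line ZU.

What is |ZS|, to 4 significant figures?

22.18

Checks: |ZU| = 29.10 ✓; |QS| = 10.60 ✓; ∠(QS, SD) = 90.00° ✓; |SD| = 32.40 ✓; |ZD| = 24.47 ✓.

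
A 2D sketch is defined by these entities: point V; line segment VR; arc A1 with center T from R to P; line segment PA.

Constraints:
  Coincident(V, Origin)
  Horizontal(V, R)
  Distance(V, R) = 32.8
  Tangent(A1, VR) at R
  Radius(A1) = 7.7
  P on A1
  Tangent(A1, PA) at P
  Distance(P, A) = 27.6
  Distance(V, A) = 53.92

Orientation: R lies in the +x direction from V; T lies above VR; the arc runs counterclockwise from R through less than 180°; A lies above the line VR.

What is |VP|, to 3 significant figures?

41.2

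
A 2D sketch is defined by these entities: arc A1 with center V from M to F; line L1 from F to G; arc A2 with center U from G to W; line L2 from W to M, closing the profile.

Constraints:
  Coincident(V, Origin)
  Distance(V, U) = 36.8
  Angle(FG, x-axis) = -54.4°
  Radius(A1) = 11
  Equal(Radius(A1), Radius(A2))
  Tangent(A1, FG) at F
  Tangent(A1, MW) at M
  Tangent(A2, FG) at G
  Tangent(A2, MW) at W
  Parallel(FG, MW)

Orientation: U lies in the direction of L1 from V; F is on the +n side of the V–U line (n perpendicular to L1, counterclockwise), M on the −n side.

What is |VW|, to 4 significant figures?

38.41

The slot axis is L1's direction at -54.4°, so u = (cos -54.4°, sin -54.4°) = (0.5821, -0.8131) and n = (−sin -54.4°, cos -54.4°) = (0.8131, 0.5821). V is at the origin and U lies 36.8 along u from V, so U = 36.8·u = (21.42, -29.92). Tangency of A1 to both parallel lines with radius 11.0 puts F and M at V ± 11.0·n: F = (8.944, 6.403), M = (-8.944, -6.403). Equal radii place G and W the same way about U: G = U + 11.0·n = (30.37, -23.52), W = U − 11.0·n = (12.48, -36.33). Then |VW| = |W − V| = 38.41.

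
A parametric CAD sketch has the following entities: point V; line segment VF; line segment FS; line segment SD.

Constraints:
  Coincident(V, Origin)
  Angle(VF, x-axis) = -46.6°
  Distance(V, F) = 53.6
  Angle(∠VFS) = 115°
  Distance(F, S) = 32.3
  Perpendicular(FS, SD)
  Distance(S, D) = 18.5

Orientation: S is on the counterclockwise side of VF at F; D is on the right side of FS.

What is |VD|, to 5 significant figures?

86.713

∠VFS = 115.0°, so FS runs at -46.6° + (180° − 115.0°) = 18.400° from the x-axis; with |FS| = 32.3, S = F + 32.3·(cos 18.400°, sin 18.400°) = (67.477, -28.749). The perpendicularity gives SD at right angles to FS; with |SD| = 18.5 on the right of FS, D = S + 18.5·(0.31565, -0.94888) = (73.316, -46.303). Then |VD| = |D − V| = 86.713.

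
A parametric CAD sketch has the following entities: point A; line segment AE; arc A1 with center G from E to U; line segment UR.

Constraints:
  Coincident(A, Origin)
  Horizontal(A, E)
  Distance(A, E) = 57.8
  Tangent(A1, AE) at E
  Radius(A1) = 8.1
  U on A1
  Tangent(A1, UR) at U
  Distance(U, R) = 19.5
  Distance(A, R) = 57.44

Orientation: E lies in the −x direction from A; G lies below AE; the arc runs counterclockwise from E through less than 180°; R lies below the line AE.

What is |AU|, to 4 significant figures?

65.13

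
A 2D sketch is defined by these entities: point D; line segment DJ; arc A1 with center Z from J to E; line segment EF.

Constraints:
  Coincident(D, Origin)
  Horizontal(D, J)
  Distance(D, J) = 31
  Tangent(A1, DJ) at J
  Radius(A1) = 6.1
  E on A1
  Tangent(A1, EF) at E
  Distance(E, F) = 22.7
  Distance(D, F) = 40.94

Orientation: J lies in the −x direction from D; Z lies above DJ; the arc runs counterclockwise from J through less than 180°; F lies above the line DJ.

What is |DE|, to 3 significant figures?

25.9

Checks: |ZE| = 6.100 ✓; ∠(ZE, EF) = 90.00° ✓; |EF| = 22.70 ✓; |DF| = 40.94 ✓.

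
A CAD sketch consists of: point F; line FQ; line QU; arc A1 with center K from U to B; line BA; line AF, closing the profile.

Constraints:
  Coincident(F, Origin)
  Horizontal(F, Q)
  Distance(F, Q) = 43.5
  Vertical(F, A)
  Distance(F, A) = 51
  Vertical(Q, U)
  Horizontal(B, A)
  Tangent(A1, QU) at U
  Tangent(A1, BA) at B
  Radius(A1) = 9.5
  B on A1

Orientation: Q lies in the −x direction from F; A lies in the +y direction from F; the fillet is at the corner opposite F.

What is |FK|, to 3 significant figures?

53.6

F is at the origin; FQ is horizontal with |FQ| = 43.5 and Q on the −x side, so Q = (-43.5, 0.00). F and A share the same x with |FA| = 51.0 and A on the +y side, so A = (0.00, 51.0). The virtual corner opposite F is at (-43.5, 51.0). The tangent condition forces KU to be normal to QU and A1 meets BA tangentially, so KB is at right angles to BA, with radius 9.5, so the center K sits 9.5 in from both sides at K = (-34.0, 41.5). Then |FK| = |K − F| = 53.6.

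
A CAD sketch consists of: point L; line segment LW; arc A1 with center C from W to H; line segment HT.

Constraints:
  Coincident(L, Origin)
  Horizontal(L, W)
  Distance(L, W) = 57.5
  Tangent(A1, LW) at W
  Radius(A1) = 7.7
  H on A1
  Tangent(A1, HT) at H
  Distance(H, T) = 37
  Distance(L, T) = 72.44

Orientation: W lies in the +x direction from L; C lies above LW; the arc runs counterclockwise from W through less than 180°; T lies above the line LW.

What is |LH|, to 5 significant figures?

65.678

L is at the origin; L and W share the same y with |LW| = 57.5 and W on the +x side, so W = (57.500, 0.0000). Since A1 is tangent to LW there, CW ⟂ LW, so C = W + (0, 7.7) = (57.500, 7.7000). Since CH ⟂ HT (tangency), |CT| = √(7.7² + 37.0²) = 37.793 regardless of where H sits on A1. So T lies on both circle(L, 72.44) and circle(C, 37.793); the above-LW intersection is T = (56.387, 45.476). H is the foot of the tangent from T: H = (64.989, 9.4902).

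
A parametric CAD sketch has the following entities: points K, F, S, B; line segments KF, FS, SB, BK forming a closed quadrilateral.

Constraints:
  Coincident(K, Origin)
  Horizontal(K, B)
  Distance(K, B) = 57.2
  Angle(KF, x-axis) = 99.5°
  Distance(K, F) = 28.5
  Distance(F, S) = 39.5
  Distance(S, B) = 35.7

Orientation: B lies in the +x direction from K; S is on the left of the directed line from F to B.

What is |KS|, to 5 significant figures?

44.533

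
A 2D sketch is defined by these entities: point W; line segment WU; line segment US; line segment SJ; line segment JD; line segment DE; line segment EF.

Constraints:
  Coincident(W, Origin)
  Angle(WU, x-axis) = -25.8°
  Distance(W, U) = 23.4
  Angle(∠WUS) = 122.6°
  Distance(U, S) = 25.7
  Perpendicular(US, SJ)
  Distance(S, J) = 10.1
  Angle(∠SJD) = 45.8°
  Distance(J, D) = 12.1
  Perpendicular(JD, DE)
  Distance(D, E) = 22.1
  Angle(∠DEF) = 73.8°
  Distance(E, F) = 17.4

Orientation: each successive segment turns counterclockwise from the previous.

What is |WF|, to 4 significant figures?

56.82

W is at the origin; WU runs at -25.8° with length 23.4, so U = (21.07, -10.18). ∠WUS = 122.6° gives US at 31.60° from the x-axis; with |US| = 25.7, S = (42.96, 3.282). The perpendicularity gives SJ at right angles to US, so SJ runs at 121.6°; with |SJ| = 10.1, J = (37.66, 11.88). ∠SJD = 45.8° gives JD at -104.2° from the x-axis; with |JD| = 12.1, D = (34.70, 0.1542). JD ⟂ DE, so DE runs at -14.20°; with |DE| = 22.1, E = (56.12, -5.267). ∠DEF = 73.8° gives EF at 92.00° from the x-axis; with |EF| = 17.4, F = (55.51, 12.12). Then |WF| = |F − W| = 56.82.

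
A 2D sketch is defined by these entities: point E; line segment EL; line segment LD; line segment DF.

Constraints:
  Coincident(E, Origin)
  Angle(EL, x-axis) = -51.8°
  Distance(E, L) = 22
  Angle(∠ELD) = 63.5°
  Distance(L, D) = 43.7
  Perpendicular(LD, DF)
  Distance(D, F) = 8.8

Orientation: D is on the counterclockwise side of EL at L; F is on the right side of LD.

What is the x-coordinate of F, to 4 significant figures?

40.24

∠ELD = 63.5°, so LD runs at -51.8° + (180° − 63.5°) = 64.70° from the x-axis; with |LD| = 43.7, D = L + 43.7·(cos 64.70°, sin 64.70°) = (32.28, 22.22). The perpendicularity gives DF at right angles to LD; with |DF| = 8.8 on the right of LD, F = D + 8.8·(0.9041, -0.4274) = (40.24, 18.46). So F.x = 40.24.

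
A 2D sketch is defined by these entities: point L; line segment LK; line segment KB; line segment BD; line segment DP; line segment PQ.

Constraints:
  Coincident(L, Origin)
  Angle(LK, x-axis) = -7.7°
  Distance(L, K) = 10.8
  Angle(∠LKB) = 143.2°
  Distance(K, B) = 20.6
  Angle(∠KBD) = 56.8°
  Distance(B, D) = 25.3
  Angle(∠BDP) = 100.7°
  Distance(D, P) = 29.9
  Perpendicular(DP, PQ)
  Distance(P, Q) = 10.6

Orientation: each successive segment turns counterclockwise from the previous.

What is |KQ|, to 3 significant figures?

16.8

L is at the origin; LK runs at -7.7° with length 10.8, so K = (10.7, -1.45). ∠LKB = 143.2° gives KB at 29.1° from the x-axis; with |KB| = 20.6, B = (28.7, 8.57). ∠KBD = 56.8° gives BD at 152° from the x-axis; with |BD| = 25.3, D = (6.30, 20.3). ∠BDP = 100.7° gives DP at -128° from the x-axis; with |DP| = 29.9, P = (-12.3, -3.10). The perpendicularity gives PQ at right angles to DP, so PQ runs at -38.4°; with |PQ| = 10.6, Q = (-3.96, -9.68). Then |KQ| = |Q − K| = 16.8.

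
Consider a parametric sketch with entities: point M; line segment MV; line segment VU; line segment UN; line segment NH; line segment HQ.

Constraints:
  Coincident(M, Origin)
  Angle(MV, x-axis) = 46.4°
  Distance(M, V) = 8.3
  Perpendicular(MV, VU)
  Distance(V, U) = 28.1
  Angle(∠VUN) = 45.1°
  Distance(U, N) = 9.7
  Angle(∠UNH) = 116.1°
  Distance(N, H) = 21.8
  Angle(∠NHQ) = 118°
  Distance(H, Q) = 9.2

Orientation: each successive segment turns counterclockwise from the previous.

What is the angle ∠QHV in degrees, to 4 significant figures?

94.88°

M is at the origin; MV runs at 46.4° with length 8.3, so V = (5.724, 6.011). The perpendicularity gives VU at right angles to MV, so VU runs at 136.4°; with |VU| = 28.1, U = (-14.63, 25.39). ∠VUN = 45.1° gives UN at -88.70° from the x-axis; with |UN| = 9.7, N = (-14.41, 15.69). ∠UNH = 116.1° gives NH at -24.80° from the x-axis; with |NH| = 21.8, H = (5.384, 6.547). ∠NHQ = 118.0° gives HQ at 37.20° from the x-axis; with |HQ| = 9.2, Q = (12.71, 12.11). Then cos ∠QHV = HQ·HV / (|HQ||HV|), giving 94.88°.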